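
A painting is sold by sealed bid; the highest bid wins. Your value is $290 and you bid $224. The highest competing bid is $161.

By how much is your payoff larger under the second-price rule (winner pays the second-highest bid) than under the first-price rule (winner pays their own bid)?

$63

You have the highest bid, so you win under either rule.
Second-price: pay $161 → payoff $129.
First-price: pay your own bid $224 → payoff $66.
Difference = $129 − ($66) = $63.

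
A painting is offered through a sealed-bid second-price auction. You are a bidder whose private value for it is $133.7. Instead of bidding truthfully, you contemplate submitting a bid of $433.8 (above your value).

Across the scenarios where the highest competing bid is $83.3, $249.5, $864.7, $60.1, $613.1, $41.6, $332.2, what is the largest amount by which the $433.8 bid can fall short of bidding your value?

$198.5

$83.3: same outcome either way → loss $0.
$249.5: truthful gives $0, deviation gives −$115.8 → loss $115.8.
$864.7: same outcome either way → loss $0.
$60.1: same outcome either way → loss $0.
$613.1: same outcome either way → loss $0.
$41.6: same outcome either way → loss $0.
$332.2: truthful gives $0, deviation gives −$198.5 → loss $198.5.
Maximum loss: $198.5.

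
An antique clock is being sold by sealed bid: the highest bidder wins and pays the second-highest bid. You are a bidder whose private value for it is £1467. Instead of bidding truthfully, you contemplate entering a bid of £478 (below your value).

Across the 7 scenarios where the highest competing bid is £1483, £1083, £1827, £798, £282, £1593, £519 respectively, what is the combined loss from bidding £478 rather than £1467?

The deviation costs you only when the competing bid falls strictly between £478 and £1467; elsewhere both bids give the same outcome.
£1483: outcomes coincide → loss £0.
£1083: truthful payoff £384, deviation payoff £0 → loss £384.
£1827: outcomes coincide → loss £0.
£798: truthful payoff £669, deviation payoff £0 → loss £669.
£282: outcomes coincide → loss £0.
£1593: outcomes coincide → loss £0.
£519: truthful payoff £948, deviation payoff £0 → loss £948.
Total loss = £384 + £669 + £948 = £2001.
In a second-price auction your bid sets only whether you win, not what you pay, so bidding your true value is weakly dominant.

£2001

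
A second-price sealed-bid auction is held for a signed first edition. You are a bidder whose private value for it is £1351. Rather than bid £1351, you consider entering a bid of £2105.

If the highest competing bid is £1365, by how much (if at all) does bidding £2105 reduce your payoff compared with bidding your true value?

Bidding your value £1351: you lose (since £1351 < £1365). Payoff £0.
Bidding £2105: you win and pay £1365. Payoff £1351 − £1365 = −£14.
The competing bid £1365 lies between your value and your inflated bid, so overbidding wins an item priced above your value.
Loss from deviating = £0 − (−£14) = £14.

£14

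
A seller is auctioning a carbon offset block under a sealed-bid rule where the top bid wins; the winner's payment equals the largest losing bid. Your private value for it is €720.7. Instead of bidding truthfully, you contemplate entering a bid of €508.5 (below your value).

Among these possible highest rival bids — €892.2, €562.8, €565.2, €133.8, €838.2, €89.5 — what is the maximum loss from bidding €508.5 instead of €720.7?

€892.2: same outcome either way → loss €0.
€562.8: truthful gives €157.9, deviation gives €0 → loss €157.9.
€565.2: truthful gives €155.5, deviation gives €0 → loss €155.5.
€133.8: same outcome either way → loss €0.
€838.2: same outcome either way → loss €0.
€89.5: same outcome either way → loss €0.
Maximum loss: €157.9.

€157.9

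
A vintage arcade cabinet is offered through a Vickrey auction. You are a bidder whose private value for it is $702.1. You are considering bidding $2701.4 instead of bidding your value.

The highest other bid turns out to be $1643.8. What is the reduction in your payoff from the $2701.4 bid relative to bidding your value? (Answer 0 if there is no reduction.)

Bidding your value $702.1: you lose (since $702.1 < $1643.8). Payoff $0.
Bidding $2701.4: you win and pay $1643.8. Payoff $702.1 − $1643.8 = −$941.7.
The competing bid $1643.8 lies between your value and your inflated bid, so overbidding wins an item priced above your value.
Loss from deviating = $0 − (−$941.7) = $941.7.

$941.7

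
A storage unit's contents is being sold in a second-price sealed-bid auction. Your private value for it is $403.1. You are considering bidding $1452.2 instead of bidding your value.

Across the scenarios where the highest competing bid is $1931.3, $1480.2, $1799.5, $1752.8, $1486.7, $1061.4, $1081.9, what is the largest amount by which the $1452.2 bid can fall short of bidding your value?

$678.8

$1931.3: same outcome either way → loss $0.
$1480.2: same outcome either way → loss $0.
$1799.5: same outcome either way → loss $0.
$1752.8: same outcome either way → loss $0.
$1486.7: same outcome either way → loss $0.
$1061.4: truthful gives $0, deviation gives −$658.3 → loss $658.3.
$1081.9: truthful gives $0, deviation gives −$678.8 → loss $678.8.
Maximum loss: $678.8.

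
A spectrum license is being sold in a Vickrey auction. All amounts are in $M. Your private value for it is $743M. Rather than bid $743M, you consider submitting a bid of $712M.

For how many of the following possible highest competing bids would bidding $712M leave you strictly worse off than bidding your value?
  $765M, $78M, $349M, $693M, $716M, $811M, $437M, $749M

The deviation hurts exactly when the highest competing bid lies strictly between $712M and $743M — underbidding then forfeits a profitable win.
$765M: above both → same outcome either way.
$78M: below both → same outcome either way.
$349M: below both → same outcome either way.
$693M: below both → same outcome either way.
$716M: inside the interval → strictly worse (loss $27M).
$811M: above both → same outcome either way.
$437M: below both → same outcome either way.
$749M: above both → same outcome either way.
Count: 1.

1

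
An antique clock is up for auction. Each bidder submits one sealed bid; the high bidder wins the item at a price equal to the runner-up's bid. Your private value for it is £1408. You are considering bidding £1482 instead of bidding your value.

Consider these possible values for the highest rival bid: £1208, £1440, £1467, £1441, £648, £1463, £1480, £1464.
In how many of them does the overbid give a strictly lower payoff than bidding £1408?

6

The deviation hurts exactly when the highest competing bid lies strictly between £1408 and £1482 — overbidding then wins at a price above your value.
£1208: below both → same outcome either way.
£1440: inside the interval → strictly worse (loss £32).
£1467: inside the interval → strictly worse (loss £59).
£1441: inside the interval → strictly worse (loss £33).
£648: below both → same outcome either way.
£1463: inside the interval → strictly worse (loss £55).
£1480: inside the interval → strictly worse (loss £72).
£1464: inside the interval → strictly worse (loss £56).
Count: 6.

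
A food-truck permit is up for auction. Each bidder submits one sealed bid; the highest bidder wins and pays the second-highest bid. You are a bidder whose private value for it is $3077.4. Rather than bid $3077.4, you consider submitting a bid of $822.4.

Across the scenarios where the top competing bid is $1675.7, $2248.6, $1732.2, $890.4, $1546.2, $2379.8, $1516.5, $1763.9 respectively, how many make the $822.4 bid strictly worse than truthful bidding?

8

The deviation hurts exactly when the highest competing bid lies strictly between $822.4 and $3077.4 — underbidding then forfeits a profitable win.
$1675.7: inside the interval → strictly worse (loss $1401.7).
$2248.6: inside the interval → strictly worse (loss $828.8).
$1732.2: inside the interval → strictly worse (loss $1345.2).
$890.4: inside the interval → strictly worse (loss $2187).
$1546.2: inside the interval → strictly worse (loss $1531.2).
$2379.8: inside the interval → strictly worse (loss $697.6).
$1516.5: inside the interval → strictly worse (loss $1560.9).
$1763.9: inside the interval → strictly worse (loss $1313.5).
Count: 8.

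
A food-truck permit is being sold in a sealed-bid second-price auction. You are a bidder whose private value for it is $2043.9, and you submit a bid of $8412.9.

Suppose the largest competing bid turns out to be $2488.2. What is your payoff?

Your bid $8412.9 exceeds the highest competing bid $2488.2, so you win.
In a second-price auction the winner pays the second-highest bid, $2488.2.
Payoff = value − price = $2043.9 − $2488.2 = −$444.3.

−$444.3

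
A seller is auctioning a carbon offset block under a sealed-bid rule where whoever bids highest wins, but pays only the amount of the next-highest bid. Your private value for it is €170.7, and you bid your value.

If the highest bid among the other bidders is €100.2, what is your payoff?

Your bid €170.7 exceeds the highest competing bid €100.2, so you win.
In a second-price auction the winner pays the second-highest bid, €100.2.
Payoff = value − price = €170.7 − €100.2 = €70.5.

€70.5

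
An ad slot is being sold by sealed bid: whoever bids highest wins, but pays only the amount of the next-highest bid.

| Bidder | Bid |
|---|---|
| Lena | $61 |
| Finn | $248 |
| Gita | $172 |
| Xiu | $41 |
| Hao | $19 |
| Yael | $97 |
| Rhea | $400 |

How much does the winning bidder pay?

Highest bid: Rhea at $400, so Rhea wins.
Second-highest bid: Finn at $248 — that is the price the winner pays.

$248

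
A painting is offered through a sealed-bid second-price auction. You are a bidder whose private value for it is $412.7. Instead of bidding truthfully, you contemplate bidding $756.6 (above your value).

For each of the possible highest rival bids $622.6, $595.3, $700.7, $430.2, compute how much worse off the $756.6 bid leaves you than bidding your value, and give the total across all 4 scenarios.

$698

The deviation costs you only when the competing bid falls strictly between $412.7 and $756.6; elsewhere both bids give the same outcome.
$622.6: truthful payoff $0, deviation payoff −$209.9 → loss $209.9.
$595.3: truthful payoff $0, deviation payoff −$182.6 → loss $182.6.
$700.7: truthful payoff $0, deviation payoff −$288 → loss $288.
$430.2: truthful payoff $0, deviation payoff −$17.5 → loss $17.5.
Total loss = $209.9 + $182.6 + $288 + $17.5 = $698.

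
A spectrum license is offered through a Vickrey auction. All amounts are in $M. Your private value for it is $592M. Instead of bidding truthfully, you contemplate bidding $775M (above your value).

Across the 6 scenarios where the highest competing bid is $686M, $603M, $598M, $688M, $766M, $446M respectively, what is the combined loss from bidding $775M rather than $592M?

The deviation costs you only when the competing bid falls strictly between $592M and $775M; elsewhere both bids give the same outcome.
$686M: truthful payoff $0M, deviation payoff −$94M → loss $94M.
$603M: truthful payoff $0M, deviation payoff −$11M → loss $11M.
$598M: truthful payoff $0M, deviation payoff −$6M → loss $6M.
$688M: truthful payoff $0M, deviation payoff −$96M → loss $96M.
$766M: truthful payoff $0M, deviation payoff −$174M → loss $174M.
$446M: outcomes coincide → loss $0M.
Total loss = $94M + $11M + $6M + $96M + $174M = $381M.

$381M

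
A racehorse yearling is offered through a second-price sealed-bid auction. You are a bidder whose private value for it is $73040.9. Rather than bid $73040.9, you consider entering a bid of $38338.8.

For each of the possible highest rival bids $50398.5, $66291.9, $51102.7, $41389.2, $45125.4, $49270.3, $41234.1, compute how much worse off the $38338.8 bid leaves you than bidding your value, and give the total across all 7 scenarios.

$166474.2

The deviation costs you only when the competing bid falls strictly between $38338.8 and $73040.9; elsewhere both bids give the same outcome.
$50398.5: truthful payoff $22642.4, deviation payoff $0 → loss $22642.4.
$66291.9: truthful payoff $6749, deviation payoff $0 → loss $6749.
$51102.7: truthful payoff $21938.2, deviation payoff $0 → loss $21938.2.
$41389.2: truthful payoff $31651.7, deviation payoff $0 → loss $31651.7.
$45125.4: truthful payoff $27915.5, deviation payoff $0 → loss $27915.5.
$49270.3: truthful payoff $23770.6, deviation payoff $0 → loss $23770.6.
$41234.1: truthful payoff $31806.8, deviation payoff $0 → loss $31806.8.
Total loss = $22642.4 + $6749 + $21938.2 + $31651.7 + $27915.5 + $23770.6 + $31806.8 = $166474.2.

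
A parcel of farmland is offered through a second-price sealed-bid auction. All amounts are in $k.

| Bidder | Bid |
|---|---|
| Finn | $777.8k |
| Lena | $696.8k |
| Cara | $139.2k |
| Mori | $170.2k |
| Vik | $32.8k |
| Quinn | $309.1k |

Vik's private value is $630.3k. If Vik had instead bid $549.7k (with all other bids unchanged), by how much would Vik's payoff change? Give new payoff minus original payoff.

The highest bid among the other bidders is $777.8k; Vik's bid doesn't change that.
Original bid $32.8k: Vik is not highest (top rival bid is $777.8k); payoff $0k.
Alternative bid $549.7k: Vik is not highest (top rival bid is $777.8k); payoff $0k.
Change in payoff = $0k − ($0k) = $0k.

$0k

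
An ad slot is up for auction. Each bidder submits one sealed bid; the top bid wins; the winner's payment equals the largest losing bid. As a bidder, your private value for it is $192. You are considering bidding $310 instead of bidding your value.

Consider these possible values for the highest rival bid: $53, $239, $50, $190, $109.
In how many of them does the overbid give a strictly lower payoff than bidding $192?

1

The deviation hurts exactly when the highest competing bid lies strictly between $192 and $310 — overbidding then wins at a price above your value.
$53: below both → same outcome either way.
$239: inside the interval → strictly worse (loss $47).
$50: below both → same outcome either way.
$190: below both → same outcome either way.
$109: below both → same outcome either way.
Count: 1.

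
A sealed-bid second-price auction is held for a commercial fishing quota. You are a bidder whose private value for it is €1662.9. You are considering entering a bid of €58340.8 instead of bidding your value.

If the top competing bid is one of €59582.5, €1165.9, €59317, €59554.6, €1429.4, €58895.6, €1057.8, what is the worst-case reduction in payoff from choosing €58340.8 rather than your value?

€59582.5: same outcome either way → loss €0.
€1165.9: same outcome either way → loss €0.
€59317: same outcome either way → loss €0.
€59554.6: same outcome either way → loss €0.
€1429.4: same outcome either way → loss €0.
€58895.6: same outcome either way → loss €0.
€1057.8: same outcome either way → loss €0.
Maximum loss: €0.

€0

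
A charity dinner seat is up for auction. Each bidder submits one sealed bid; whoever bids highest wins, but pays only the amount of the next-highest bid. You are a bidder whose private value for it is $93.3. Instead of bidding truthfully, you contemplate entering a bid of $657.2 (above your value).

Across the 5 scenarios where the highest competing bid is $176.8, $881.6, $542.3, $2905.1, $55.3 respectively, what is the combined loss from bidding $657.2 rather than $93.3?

$532.5

The deviation costs you only when the competing bid falls strictly between $93.3 and $657.2; elsewhere both bids give the same outcome.
$176.8: truthful payoff $0, deviation payoff −$83.5 → loss $83.5.
$881.6: outcomes coincide → loss $0.
$542.3: truthful payoff $0, deviation payoff −$449 → loss $449.
$2905.1: outcomes coincide → loss $0.
$55.3: outcomes coincide → loss $0.
Total loss = $83.5 + $449 = $532.5.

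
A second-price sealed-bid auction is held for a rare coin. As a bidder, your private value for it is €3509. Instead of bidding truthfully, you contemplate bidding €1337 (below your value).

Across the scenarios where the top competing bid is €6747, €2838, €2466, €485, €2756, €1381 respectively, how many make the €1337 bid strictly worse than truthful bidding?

The deviation hurts exactly when the highest competing bid lies strictly between €1337 and €3509 — underbidding then forfeits a profitable win.
€6747: above both → same outcome either way.
€2838: inside the interval → strictly worse (loss €671).
€2466: inside the interval → strictly worse (loss €1043).
€485: below both → same outcome either way.
€2756: inside the interval → strictly worse (loss €753).
€1381: inside the interval → strictly worse (loss €2128).
Count: 4.

4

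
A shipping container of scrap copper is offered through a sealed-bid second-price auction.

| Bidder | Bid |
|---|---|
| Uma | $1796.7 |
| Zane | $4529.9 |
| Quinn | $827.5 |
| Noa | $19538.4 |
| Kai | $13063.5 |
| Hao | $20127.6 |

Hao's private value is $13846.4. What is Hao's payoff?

−$5692

Highest bid: Hao at $20127.6, so Hao wins.
Second-highest bid: Noa at $19538.4 — that is the price the winner pays.
Hao's payoff = value − price = $13846.4 − $19538.4 = −$5692.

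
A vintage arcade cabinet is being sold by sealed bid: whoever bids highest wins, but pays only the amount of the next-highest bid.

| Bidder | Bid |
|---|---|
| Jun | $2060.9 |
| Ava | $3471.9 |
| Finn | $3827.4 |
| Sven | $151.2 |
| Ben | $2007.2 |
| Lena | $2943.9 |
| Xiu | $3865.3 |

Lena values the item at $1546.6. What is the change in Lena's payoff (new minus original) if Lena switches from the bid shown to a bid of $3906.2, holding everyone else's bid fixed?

−$2318.7

The highest bid among the other bidders is $3865.3; Lena's bid doesn't change that.
Original bid $2943.9: Lena is not highest (top rival bid is $3865.3); payoff $0.
Alternative bid $3906.2: Lena is highest, pays the top rival bid $3865.3; payoff $1546.6 − $3865.3 = −$2318.7.
Change in payoff = −$2318.7 − ($0) = −$2318.7.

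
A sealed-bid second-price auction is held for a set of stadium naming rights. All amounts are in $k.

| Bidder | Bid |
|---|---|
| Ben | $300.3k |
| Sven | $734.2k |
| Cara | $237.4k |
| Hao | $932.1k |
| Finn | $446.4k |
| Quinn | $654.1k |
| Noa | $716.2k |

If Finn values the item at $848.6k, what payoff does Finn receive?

$0k

Highest bid: Hao at $932.1k, so Hao wins.
Second-highest bid: Sven at $734.2k — that is the price the winner pays.
Finn did not win, so Finn pays nothing and receives nothing: payoff $0k.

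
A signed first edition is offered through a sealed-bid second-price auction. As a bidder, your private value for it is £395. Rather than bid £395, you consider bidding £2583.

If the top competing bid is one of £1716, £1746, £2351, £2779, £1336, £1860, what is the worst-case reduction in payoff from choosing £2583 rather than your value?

£1716: truthful gives £0, deviation gives −£1321 → loss £1321.
£1746: truthful gives £0, deviation gives −£1351 → loss £1351.
£2351: truthful gives £0, deviation gives −£1956 → loss £1956.
£2779: same outcome either way → loss £0.
£1336: truthful gives £0, deviation gives −£941 → loss £941.
£1860: truthful gives £0, deviation gives −£1465 → loss £1465.
Maximum loss: £1956.

£1956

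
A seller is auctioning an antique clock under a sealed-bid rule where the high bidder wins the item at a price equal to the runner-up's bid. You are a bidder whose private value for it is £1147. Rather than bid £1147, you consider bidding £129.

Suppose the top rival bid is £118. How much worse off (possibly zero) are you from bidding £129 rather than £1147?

Bidding your value £1147: you win (since £1147 > £118) and pay £118. Payoff £1029.
Bidding £129: you win and pay £118. Payoff £1147 − £118 = £1029.
Difference = £1029 − £1029 = £0; both bids lead to the same outcome because the competing bid is below both your value and your alternative bid.

£0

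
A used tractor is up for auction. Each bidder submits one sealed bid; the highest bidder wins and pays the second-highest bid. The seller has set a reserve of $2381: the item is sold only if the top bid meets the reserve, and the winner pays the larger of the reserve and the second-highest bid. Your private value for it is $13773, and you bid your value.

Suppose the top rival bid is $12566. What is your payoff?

$1207

Your bid $13773 is the highest and exceeds the reserve.
Price = max(second-highest bid, reserve) = max($12566, $2381) = $12566.
Payoff = $13773 − $12566 = $1207.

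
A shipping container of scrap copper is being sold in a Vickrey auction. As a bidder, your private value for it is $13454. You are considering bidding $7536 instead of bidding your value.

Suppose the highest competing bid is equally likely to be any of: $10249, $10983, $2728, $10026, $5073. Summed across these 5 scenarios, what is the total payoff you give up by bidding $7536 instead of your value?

$9104

The deviation costs you only when the competing bid falls strictly between $7536 and $13454; elsewhere both bids give the same outcome.
$10249: truthful payoff $3205, deviation payoff $0 → loss $3205.
$10983: truthful payoff $2471, deviation payoff $0 → loss $2471.
$2728: outcomes coincide → loss $0.
$10026: truthful payoff $3428, deviation payoff $0 → loss $3428.
$5073: outcomes coincide → loss $0.
Total loss = $3205 + $2471 + $3428 = $9104.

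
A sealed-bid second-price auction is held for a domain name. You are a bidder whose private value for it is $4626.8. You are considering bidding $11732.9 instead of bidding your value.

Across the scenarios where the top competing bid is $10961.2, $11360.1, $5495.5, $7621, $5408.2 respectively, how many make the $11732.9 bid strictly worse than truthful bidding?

The deviation hurts exactly when the highest competing bid lies strictly between $4626.8 and $11732.9 — overbidding then wins at a price above your value.
$10961.2: inside the interval → strictly worse (loss $6334.4).
$11360.1: inside the interval → strictly worse (loss $6733.3).
$5495.5: inside the interval → strictly worse (loss $868.7).
$7621: inside the interval → strictly worse (loss $2994.2).
$5408.2: inside the interval → strictly worse (loss $781.4).
Count: 5.

5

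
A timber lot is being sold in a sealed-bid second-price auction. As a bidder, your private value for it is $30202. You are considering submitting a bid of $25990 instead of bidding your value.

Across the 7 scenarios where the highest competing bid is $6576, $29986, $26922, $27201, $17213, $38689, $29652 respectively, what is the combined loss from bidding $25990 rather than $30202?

The deviation costs you only when the competing bid falls strictly between $25990 and $30202; elsewhere both bids give the same outcome.
$6576: outcomes coincide → loss $0.
$29986: truthful payoff $216, deviation payoff $0 → loss $216.
$26922: truthful payoff $3280, deviation payoff $0 → loss $3280.
$27201: truthful payoff $3001, deviation payoff $0 → loss $3001.
$17213: outcomes coincide → loss $0.
$38689: outcomes coincide → loss $0.
$29652: truthful payoff $550, deviation payoff $0 → loss $550.
Total loss = $216 + $3280 + $3001 + $550 = $7047.
Truthful bidding weakly dominates here: raising your bid can only win items priced above your value, and lowering it can only forfeit items priced below.

$7047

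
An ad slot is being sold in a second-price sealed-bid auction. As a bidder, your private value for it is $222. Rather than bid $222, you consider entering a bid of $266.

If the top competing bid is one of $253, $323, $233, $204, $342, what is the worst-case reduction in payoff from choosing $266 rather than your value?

$31

$253: truthful gives $0, deviation gives −$31 → loss $31.
$323: same outcome either way → loss $0.
$233: truthful gives $0, deviation gives −$11 → loss $11.
$204: same outcome either way → loss $0.
$342: same outcome either way → loss $0.
Maximum loss: $31.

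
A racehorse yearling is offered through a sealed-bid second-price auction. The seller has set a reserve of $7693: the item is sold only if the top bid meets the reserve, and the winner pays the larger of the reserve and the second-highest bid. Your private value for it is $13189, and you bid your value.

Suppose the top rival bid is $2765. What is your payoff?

Your bid $13189 is the highest and exceeds the reserve.
Price = max(second-highest bid, reserve) = max($2765, $7693) = $7693.
Payoff = $13189 − $7693 = $5496.

$5496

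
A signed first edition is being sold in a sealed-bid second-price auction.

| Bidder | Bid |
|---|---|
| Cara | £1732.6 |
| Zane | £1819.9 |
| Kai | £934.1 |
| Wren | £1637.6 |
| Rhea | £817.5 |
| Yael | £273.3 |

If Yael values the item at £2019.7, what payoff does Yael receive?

£0

Highest bid: Zane at £1819.9, so Zane wins.
Second-highest bid: Cara at £1732.6 — that is the price the winner pays.
Yael did not win, so Yael pays nothing and receives nothing: payoff £0.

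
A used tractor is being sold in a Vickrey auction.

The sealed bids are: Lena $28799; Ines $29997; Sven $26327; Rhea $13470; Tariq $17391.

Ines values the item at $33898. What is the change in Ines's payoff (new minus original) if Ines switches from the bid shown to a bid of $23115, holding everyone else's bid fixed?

The highest bid among the other bidders is $28799; Ines's bid doesn't change that.
Original bid $29997: Ines is highest, pays the top rival bid $28799; payoff $33898 − $28799 = $5099.
Alternative bid $23115: Ines is not highest (top rival bid is $28799); payoff $0.
Change in payoff = $0 − ($5099) = −$5099.

−$5099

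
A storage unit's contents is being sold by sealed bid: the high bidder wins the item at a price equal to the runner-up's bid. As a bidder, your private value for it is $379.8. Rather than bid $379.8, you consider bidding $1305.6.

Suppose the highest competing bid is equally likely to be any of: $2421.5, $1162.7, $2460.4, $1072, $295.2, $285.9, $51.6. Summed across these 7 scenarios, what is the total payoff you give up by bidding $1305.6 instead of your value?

The deviation costs you only when the competing bid falls strictly between $379.8 and $1305.6; elsewhere both bids give the same outcome.
$2421.5: outcomes coincide → loss $0.
$1162.7: truthful payoff $0, deviation payoff −$782.9 → loss $782.9.
$2460.4: outcomes coincide → loss $0.
$1072: truthful payoff $0, deviation payoff −$692.2 → loss $692.2.
$295.2: outcomes coincide → loss $0.
$285.9: outcomes coincide → loss $0.
$51.6: outcomes coincide → loss $0.
Total loss = $782.9 + $692.2 = $1475.1.

$1475.1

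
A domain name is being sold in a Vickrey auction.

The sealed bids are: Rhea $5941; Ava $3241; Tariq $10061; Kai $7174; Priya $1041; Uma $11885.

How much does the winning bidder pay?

Highest bid: Uma at $11885, so Uma wins.
Second-highest bid: Tariq at $10061 — that is the price the winner pays.

$10061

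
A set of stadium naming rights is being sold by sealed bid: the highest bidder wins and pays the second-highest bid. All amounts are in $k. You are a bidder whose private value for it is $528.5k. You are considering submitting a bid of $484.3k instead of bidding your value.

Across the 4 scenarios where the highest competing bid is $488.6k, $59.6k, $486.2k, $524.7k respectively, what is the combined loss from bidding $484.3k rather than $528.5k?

The deviation costs you only when the competing bid falls strictly between $484.3k and $528.5k; elsewhere both bids give the same outcome.
$488.6k: truthful payoff $39.9k, deviation payoff $0k → loss $39.9k.
$59.6k: outcomes coincide → loss $0k.
$486.2k: truthful payoff $42.3k, deviation payoff $0k → loss $42.3k.
$524.7k: truthful payoff $3.8k, deviation payoff $0k → loss $3.8k.
Total loss = $39.9k + $42.3k + $3.8k = $86k.

$86k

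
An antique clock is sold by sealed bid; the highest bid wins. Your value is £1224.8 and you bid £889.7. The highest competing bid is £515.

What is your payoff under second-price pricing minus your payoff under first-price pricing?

You have the highest bid, so you win under either rule.
Second-price: pay £515 → payoff £709.8.
First-price: pay your own bid £889.7 → payoff £335.1.
Difference = £709.8 − (£335.1) = £374.7.

£374.7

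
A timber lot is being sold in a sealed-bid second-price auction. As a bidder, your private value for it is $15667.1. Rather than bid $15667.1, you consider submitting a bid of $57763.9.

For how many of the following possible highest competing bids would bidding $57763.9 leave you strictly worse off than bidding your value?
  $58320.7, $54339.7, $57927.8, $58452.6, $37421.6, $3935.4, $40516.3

3

The deviation hurts exactly when the highest competing bid lies strictly between $15667.1 and $57763.9 — overbidding then wins at a price above your value.
$58320.7: above both → same outcome either way.
$54339.7: inside the interval → strictly worse (loss $38672.6).
$57927.8: above both → same outcome either way.
$58452.6: above both → same outcome either way.
$37421.6: inside the interval → strictly worse (loss $21754.5).
$3935.4: below both → same outcome either way.
$40516.3: inside the interval → strictly worse (loss $24849.2).
Count: 3.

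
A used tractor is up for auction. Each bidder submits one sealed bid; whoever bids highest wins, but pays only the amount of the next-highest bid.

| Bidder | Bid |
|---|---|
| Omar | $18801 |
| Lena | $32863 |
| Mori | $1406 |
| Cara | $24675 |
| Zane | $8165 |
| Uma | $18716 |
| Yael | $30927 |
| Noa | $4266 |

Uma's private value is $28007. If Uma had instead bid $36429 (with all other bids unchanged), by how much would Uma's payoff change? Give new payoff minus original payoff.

−$4856

The highest bid among the other bidders is $32863; Uma's bid doesn't change that.
Original bid $18716: Uma is not highest (top rival bid is $32863); payoff $0.
Alternative bid $36429: Uma is highest, pays the top rival bid $32863; payoff $28007 − $32863 = −$4856.
Change in payoff = −$4856 − ($0) = −$4856.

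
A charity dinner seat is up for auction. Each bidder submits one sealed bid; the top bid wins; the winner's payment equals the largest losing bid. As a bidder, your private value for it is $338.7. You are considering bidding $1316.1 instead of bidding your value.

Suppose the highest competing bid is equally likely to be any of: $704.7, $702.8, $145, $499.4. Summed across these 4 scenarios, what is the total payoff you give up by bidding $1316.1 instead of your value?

$890.8

The deviation costs you only when the competing bid falls strictly between $338.7 and $1316.1; elsewhere both bids give the same outcome.
$704.7: truthful payoff $0, deviation payoff −$366 → loss $366.
$702.8: truthful payoff $0, deviation payoff −$364.1 → loss $364.1.
$145: outcomes coincide → loss $0.
$499.4: truthful payoff $0, deviation payoff −$160.7 → loss $160.7.
Total loss = $366 + $364.1 + $160.7 = $890.8.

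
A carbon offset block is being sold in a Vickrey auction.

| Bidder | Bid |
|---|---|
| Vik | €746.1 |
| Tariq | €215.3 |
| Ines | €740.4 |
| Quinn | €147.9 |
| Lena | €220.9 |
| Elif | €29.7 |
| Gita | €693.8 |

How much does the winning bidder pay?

€740.4

Highest bid: Vik at €746.1, so Vik wins.
Second-highest bid: Ines at €740.4 — that is the price the winner pays.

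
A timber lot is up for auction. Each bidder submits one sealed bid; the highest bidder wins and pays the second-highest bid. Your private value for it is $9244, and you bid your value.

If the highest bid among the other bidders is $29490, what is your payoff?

Your bid $9244 is below the highest competing bid $29490, so you lose.
A losing bidder pays nothing and receives nothing: payoff = $0.

$0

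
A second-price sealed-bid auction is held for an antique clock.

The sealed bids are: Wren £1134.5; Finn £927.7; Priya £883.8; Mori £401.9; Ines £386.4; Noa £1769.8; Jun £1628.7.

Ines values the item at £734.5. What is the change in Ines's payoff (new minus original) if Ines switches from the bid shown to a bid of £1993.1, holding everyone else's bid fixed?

−£1035.3

The highest bid among the other bidders is £1769.8; Ines's bid doesn't change that.
Original bid £386.4: Ines is not highest (top rival bid is £1769.8); payoff £0.
Alternative bid £1993.1: Ines is highest, pays the top rival bid £1769.8; payoff £734.5 − £1769.8 = −£1035.3.
Change in payoff = −£1035.3 − (£0) = −£1035.3.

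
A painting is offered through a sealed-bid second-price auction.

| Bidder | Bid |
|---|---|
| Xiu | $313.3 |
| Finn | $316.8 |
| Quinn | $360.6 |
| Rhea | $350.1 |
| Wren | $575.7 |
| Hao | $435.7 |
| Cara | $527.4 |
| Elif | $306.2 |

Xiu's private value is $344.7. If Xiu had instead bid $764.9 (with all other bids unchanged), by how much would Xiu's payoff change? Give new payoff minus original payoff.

The highest bid among the other bidders is $575.7; Xiu's bid doesn't change that.
Original bid $313.3: Xiu is not highest (top rival bid is $575.7); payoff $0.
Alternative bid $764.9: Xiu is highest, pays the top rival bid $575.7; payoff $344.7 − $575.7 = −$231.
Change in payoff = −$231 − ($0) = −$231.

−$231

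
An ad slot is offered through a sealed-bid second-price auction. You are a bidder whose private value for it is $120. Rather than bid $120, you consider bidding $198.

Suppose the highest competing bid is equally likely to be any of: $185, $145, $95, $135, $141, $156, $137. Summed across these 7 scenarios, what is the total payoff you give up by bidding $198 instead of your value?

The deviation costs you only when the competing bid falls strictly between $120 and $198; elsewhere both bids give the same outcome.
$185: truthful payoff $0, deviation payoff −$65 → loss $65.
$145: truthful payoff $0, deviation payoff −$25 → loss $25.
$95: outcomes coincide → loss $0.
$135: truthful payoff $0, deviation payoff −$15 → loss $15.
$141: truthful payoff $0, deviation payoff −$21 → loss $21.
$156: truthful payoff $0, deviation payoff −$36 → loss $36.
$137: truthful payoff $0, deviation payoff −$17 → loss $17.
Total loss = $65 + $25 + $15 + $21 + $36 + $17 = $179.

$179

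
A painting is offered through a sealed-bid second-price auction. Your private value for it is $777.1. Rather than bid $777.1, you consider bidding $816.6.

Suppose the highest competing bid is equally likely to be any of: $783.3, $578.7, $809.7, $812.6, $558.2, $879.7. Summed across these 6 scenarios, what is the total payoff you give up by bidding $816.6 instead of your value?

The deviation costs you only when the competing bid falls strictly between $777.1 and $816.6; elsewhere both bids give the same outcome.
$783.3: truthful payoff $0, deviation payoff −$6.2 → loss $6.2.
$578.7: outcomes coincide → loss $0.
$809.7: truthful payoff $0, deviation payoff −$32.6 → loss $32.6.
$812.6: truthful payoff $0, deviation payoff −$35.5 → loss $35.5.
$558.2: outcomes coincide → loss $0.
$879.7: outcomes coincide → loss $0.
Total loss = $6.2 + $32.6 + $35.5 = $74.3.

$74.3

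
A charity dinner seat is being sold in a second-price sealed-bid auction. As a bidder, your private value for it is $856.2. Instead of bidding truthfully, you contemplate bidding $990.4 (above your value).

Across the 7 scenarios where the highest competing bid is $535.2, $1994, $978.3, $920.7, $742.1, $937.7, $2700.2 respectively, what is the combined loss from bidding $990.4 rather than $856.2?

$268.1

The deviation costs you only when the competing bid falls strictly between $856.2 and $990.4; elsewhere both bids give the same outcome.
$535.2: outcomes coincide → loss $0.
$1994: outcomes coincide → loss $0.
$978.3: truthful payoff $0, deviation payoff −$122.1 → loss $122.1.
$920.7: truthful payoff $0, deviation payoff −$64.5 → loss $64.5.
$742.1: outcomes coincide → loss $0.
$937.7: truthful payoff $0, deviation payoff −$81.5 → loss $81.5.
$2700.2: outcomes coincide → loss $0.
Total loss = $122.1 + $64.5 + $81.5 = $268.1.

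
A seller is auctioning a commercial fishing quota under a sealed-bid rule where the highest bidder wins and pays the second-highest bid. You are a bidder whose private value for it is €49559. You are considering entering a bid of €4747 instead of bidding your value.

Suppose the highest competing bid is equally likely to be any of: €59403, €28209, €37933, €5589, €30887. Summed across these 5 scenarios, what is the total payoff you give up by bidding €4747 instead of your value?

€95618

The deviation costs you only when the competing bid falls strictly between €4747 and €49559; elsewhere both bids give the same outcome.
€59403: outcomes coincide → loss €0.
€28209: truthful payoff €21350, deviation payoff €0 → loss €21350.
€37933: truthful payoff €11626, deviation payoff €0 → loss €11626.
€5589: truthful payoff €43970, deviation payoff €0 → loss €43970.
€30887: truthful payoff €18672, deviation payoff €0 → loss €18672.
Total loss = €21350 + €11626 + €43970 + €18672 = €95618.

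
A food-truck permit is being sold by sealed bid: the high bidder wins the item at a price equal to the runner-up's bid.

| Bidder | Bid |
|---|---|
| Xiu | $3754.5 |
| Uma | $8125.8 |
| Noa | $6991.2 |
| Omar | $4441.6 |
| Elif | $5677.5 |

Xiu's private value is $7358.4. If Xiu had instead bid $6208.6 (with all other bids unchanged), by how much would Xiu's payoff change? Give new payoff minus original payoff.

The highest bid among the other bidders is $8125.8; Xiu's bid doesn't change that.
Original bid $3754.5: Xiu is not highest (top rival bid is $8125.8); payoff $0.
Alternative bid $6208.6: Xiu is not highest (top rival bid is $8125.8); payoff $0.
Change in payoff = $0 − ($0) = $0.

$0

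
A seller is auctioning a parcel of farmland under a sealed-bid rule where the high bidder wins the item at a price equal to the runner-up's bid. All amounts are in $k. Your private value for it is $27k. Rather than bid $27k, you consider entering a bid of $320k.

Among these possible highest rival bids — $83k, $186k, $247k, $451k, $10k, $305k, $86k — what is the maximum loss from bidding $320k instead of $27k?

$278k

$83k: truthful gives $0k, deviation gives −$56k → loss $56k.
$186k: truthful gives $0k, deviation gives −$159k → loss $159k.
$247k: truthful gives $0k, deviation gives −$220k → loss $220k.
$451k: same outcome either way → loss $0k.
$10k: same outcome either way → loss $0k.
$305k: truthful gives $0k, deviation gives −$278k → loss $278k.
$86k: truthful gives $0k, deviation gives −$59k → loss $59k.
Maximum loss: $278k.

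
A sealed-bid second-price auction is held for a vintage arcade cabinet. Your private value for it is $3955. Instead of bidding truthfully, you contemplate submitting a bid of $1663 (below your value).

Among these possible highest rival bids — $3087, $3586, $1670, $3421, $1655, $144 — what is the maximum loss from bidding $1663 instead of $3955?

$3087: truthful gives $868, deviation gives $0 → loss $868.
$3586: truthful gives $369, deviation gives $0 → loss $369.
$1670: truthful gives $2285, deviation gives $0 → loss $2285.
$3421: truthful gives $534, deviation gives $0 → loss $534.
$1655: same outcome either way → loss $0.
$144: same outcome either way → loss $0.
Maximum loss: $2285.

$2285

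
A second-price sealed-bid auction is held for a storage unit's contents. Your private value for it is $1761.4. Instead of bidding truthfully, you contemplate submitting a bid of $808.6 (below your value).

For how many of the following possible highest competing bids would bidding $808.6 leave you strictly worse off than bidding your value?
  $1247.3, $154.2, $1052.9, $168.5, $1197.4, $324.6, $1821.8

The deviation hurts exactly when the highest competing bid lies strictly between $808.6 and $1761.4 — underbidding then forfeits a profitable win.
$1247.3: inside the interval → strictly worse (loss $514.1).
$154.2: below both → same outcome either way.
$1052.9: inside the interval → strictly worse (loss $708.5).
$168.5: below both → same outcome either way.
$1197.4: inside the interval → strictly worse (loss $564).
$324.6: below both → same outcome either way.
$1821.8: above both → same outcome either way.
Count: 3.

3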